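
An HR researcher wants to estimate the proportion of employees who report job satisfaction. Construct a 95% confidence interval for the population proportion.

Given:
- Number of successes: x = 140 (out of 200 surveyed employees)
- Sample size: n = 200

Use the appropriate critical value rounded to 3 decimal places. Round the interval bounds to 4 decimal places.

Sample proportion: p̂ = 140/200 = 0.700000

Check conditions for normal approximation:
  np̂ = 140 ≥ 10 ✓
  n(1-p̂) = 60 ≥ 10 ✓

The sample is large enough, so use a z-interval (normal approximation) for the proportion.

For 95% confidence, z* = 1.96 (from standard normal table)

Standard error: SE = √(p̂(1-p̂)/n) = √(0.700000×0.300000/200) = 0.03240370

Margin of error: E = z* × SE = 1.96 × 0.03240370 = 0.063511

Z-interval: p̂ ± E = 0.700000 ± 0.063511 = (0.636489, 0.763511)

Rounded to 4 decimal places:

(0.6365, 0.7635)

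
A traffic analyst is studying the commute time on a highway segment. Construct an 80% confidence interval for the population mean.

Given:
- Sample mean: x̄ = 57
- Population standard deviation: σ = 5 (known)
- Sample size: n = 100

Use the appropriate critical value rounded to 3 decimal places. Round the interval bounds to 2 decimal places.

The population standard deviation σ is known, so use a z-interval (standard normal critical value).

For 80% confidence, z* = 1.282 (from standard normal table)

Standard error: SE = σ/√n = 5/√100 = 0.500000

Margin of error: E = z* × SE = 1.282 × 0.500000 = 0.6410

Z-interval: x̄ ± E = 57 ± 0.6410 = (56.3590, 57.6410)

Rounded to 2 decimal places:

(56.36, 57.64)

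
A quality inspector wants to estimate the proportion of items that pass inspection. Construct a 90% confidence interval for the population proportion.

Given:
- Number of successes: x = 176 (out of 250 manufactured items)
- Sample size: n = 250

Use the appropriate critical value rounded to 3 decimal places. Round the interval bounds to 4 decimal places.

Sample proportion: p̂ = 176/250 = 0.704000

Check conditions for normal approximation:
  np̂ = 176 ≥ 10 ✓
  n(1-p̂) = 74 ≥ 10 ✓

The sample is large enough, so use a z-interval (normal approximation) for the proportion.

For 90% confidence, z* = 1.645 (from standard normal table)

Standard error: SE = √(p̂(1-p̂)/n) = √(0.704000×0.296000/250) = 0.02887102

Margin of error: E = z* × SE = 1.645 × 0.02887102 = 0.047493

Z-interval: p̂ ± E = 0.704000 ± 0.047493 = (0.656507, 0.751493)

Rounded to 4 decimal places:

(0.6565, 0.7515)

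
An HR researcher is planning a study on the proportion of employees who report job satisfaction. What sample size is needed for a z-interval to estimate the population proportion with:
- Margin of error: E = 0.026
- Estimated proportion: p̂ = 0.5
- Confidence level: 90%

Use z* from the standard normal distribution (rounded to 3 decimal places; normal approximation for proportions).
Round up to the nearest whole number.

Using z* for proportion z-interval (normal approximation).

For 90% confidence, z* = 1.645 (from standard normal table)

Sample size formula for proportion z-interval: n = z*²p̂(1-p̂)/E²

n = 1.645² × 0.5 × 0.5 / 0.026²
  = 2.706025 × 0.25 / 0.000676
  = 1000.7489

Round up to the nearest whole number: n = 1001

1001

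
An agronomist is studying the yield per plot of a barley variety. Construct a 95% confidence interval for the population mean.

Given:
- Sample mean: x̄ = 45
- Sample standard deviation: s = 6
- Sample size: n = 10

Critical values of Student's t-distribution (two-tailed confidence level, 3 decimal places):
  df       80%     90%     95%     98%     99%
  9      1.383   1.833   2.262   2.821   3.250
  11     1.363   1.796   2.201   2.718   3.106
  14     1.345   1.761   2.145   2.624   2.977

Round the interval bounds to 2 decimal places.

The population standard deviation σ is unknown (only the sample standard deviation s is given), so use a t-interval with df = n - 1 = 10 - 1 = 9.

For 95% confidence with df = 9, t* = 2.262 (from t-table)

Standard error: SE = s/√n = 6/√10 = 1.897367

Margin of error: E = t* × SE = 2.262 × 1.897367 = 4.2918

T-interval: x̄ ± E = 45 ± 4.2918 = (40.7082, 49.2918)

Rounded to 2 decimal places:

(40.71, 49.29)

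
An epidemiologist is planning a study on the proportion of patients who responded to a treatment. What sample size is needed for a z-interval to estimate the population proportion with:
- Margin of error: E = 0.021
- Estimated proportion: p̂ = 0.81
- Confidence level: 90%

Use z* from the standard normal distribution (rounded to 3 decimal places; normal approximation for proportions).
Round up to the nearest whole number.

Using z* for proportion z-interval (normal approximation).

For 90% confidence, z* = 1.645 (from standard normal table)

Sample size formula for proportion z-interval: n = z*²p̂(1-p̂)/E²

n = 1.645² × 0.81 × 0.19 / 0.021²
  = 2.706025 × 0.1539 / 0.000441
  = 944.3475

Round up to the nearest whole number: n = 945

945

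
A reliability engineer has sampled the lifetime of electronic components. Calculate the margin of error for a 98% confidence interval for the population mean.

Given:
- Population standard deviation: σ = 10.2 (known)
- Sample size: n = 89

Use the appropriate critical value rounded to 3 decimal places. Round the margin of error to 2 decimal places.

The population standard deviation σ is known, so use the z-interval margin of error formula.

For 98% confidence, z* = 2.326 (from standard normal table)

Margin of error formula for z-interval: E = z* × σ/√n

E = 2.326 × 10.2/√89
  = 2.326 × 1.081198
  = 2.5149

Rounded to 2 decimal places:

2.51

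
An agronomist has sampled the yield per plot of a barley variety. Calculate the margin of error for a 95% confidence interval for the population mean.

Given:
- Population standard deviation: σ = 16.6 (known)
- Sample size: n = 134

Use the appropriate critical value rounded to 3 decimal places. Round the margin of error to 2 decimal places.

The population standard deviation σ is known, so use the z-interval margin of error formula.

For 95% confidence, z* = 1.96 (from standard normal table)

Margin of error formula for z-interval: E = z* × σ/√n

E = 1.96 × 16.6/√134
  = 1.96 × 1.434022
  = 2.8107

Rounded to 2 decimal places:

2.81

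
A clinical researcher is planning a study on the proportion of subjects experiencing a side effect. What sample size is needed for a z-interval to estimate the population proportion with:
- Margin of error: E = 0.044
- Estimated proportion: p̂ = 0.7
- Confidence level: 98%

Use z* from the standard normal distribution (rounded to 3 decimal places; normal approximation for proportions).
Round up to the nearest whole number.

Using z* for proportion z-interval (normal approximation).

For 98% confidence, z* = 2.326 (from standard normal table)

Sample size formula for proportion z-interval: n = z*²p̂(1-p̂)/E²

n = 2.326² × 0.7 × 0.3 / 0.044²
  = 5.410276 × 0.21 / 0.001936
  = 586.8585

Round up to the nearest whole number: n = 587

587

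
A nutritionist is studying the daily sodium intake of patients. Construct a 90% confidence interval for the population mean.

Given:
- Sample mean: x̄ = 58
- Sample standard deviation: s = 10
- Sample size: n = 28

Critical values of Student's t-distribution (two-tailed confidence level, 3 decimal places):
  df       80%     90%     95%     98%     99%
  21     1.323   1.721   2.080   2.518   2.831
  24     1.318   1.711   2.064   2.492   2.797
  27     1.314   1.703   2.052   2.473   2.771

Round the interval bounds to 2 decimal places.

The population standard deviation σ is unknown (only the sample standard deviation s is given), so use a t-interval with df = n - 1 = 28 - 1 = 27.

For 90% confidence with df = 27, t* = 1.703 (from t-table)

Standard error: SE = s/√n = 10/√28 = 1.889822

Margin of error: E = t* × SE = 1.703 × 1.889822 = 3.2184

T-interval: x̄ ± E = 58 ± 3.2184 = (54.7816, 61.2184)

Rounded to 2 decimal places:

(54.78, 61.22)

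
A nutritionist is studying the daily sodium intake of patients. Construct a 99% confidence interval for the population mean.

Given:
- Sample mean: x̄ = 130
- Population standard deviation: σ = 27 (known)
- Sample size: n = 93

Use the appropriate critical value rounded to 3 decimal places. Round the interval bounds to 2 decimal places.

The population standard deviation σ is known, so use a z-interval (standard normal critical value).

For 99% confidence, z* = 2.576 (from standard normal table)

Standard error: SE = σ/√n = 27/√93 = 2.799770

Margin of error: E = z* × SE = 2.576 × 2.799770 = 7.2122

Z-interval: x̄ ± E = 130 ± 7.2122 = (122.7878, 137.2122)

Rounded to 2 decimal places:

(122.79, 137.21)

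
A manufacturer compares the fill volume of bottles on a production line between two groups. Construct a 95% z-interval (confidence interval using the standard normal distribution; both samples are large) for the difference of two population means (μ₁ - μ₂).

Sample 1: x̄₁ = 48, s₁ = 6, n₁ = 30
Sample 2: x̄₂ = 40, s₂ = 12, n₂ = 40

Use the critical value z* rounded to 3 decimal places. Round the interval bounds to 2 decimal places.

Both samples are large (n₁ = 30 ≥ 30, n₂ = 40 ≥ 30), so a z-interval for the difference of means applies.

Point estimate: x̄₁ - x̄₂ = 48 - 40 = 8

Standard error: SE = √(s₁²/n₁ + s₂²/n₂)
= √(6²/30 + 12²/40)
= √(1.200000 + 3.600000)
= 2.190890

For 95% confidence, z* = 1.96 (from standard normal table)
Margin of error: E = z* × SE = 1.96 × 2.190890 = 4.2941

Z-interval: (x̄₁ - x̄₂) ± E = 8 ± 4.2941 = (3.7059, 12.2941)

Rounded to 2 decimal places:

(3.71, 12.29)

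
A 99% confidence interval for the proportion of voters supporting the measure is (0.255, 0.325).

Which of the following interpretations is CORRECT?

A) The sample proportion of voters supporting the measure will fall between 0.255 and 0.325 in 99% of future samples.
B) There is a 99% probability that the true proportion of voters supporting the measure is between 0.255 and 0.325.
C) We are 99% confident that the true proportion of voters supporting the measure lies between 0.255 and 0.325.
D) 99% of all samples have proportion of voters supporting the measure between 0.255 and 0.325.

A confidence interval represents our confidence in the procedure, not a probability statement about the parameter.

Key concept: If we repeated this sampling process many times and computed a 99% CI each time, about 99% of those intervals would contain the true population parameter.

For this specific interval (0.255, 0.325):
- Midpoint (point estimate): 0.29
- Margin of error: 0.035

The correct interpretation is the one stating confidence that the true parameter lies in the interval — option C.

C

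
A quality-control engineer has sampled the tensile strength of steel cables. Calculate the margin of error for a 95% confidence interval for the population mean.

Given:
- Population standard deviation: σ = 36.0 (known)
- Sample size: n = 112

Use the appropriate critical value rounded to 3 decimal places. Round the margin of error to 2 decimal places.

The population standard deviation σ is known, so use the z-interval margin of error formula.

For 95% confidence, z* = 1.96 (from standard normal table)

Margin of error formula for z-interval: E = z* × σ/√n

E = 1.96 × 36.0/√112
  = 1.96 × 3.401680
  = 6.6673

Rounded to 2 decimal places:

6.67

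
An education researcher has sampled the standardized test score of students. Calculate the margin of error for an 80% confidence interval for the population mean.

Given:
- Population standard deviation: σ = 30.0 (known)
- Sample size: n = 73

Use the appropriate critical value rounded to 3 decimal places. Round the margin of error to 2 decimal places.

The population standard deviation σ is known, so use the z-interval margin of error formula.

For 80% confidence, z* = 1.282 (from standard normal table)

Margin of error formula for z-interval: E = z* × σ/√n

E = 1.282 × 30.0/√73
  = 1.282 × 3.511234
  = 4.5014

Rounded to 2 decimal places:

4.50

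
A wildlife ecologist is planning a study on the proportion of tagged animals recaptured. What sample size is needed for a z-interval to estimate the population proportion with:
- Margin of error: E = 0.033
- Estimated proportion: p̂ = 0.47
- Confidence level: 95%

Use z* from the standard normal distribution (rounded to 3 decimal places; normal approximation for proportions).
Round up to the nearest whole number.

Using z* for proportion z-interval (normal approximation).

For 95% confidence, z* = 1.96 (from standard normal table)

Sample size formula for proportion z-interval: n = z*²p̂(1-p̂)/E²

n = 1.96² × 0.47 × 0.53 / 0.033²
  = 3.8416 × 0.2491 / 0.001089
  = 878.7351

Round up to the nearest whole number: n = 879

879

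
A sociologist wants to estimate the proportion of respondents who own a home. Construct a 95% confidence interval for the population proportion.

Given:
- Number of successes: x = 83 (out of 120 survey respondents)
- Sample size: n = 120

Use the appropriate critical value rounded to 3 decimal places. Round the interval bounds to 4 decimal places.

Sample proportion: p̂ = 83/120 = 0.691667

Check conditions for normal approximation:
  np̂ = 83 ≥ 10 ✓
  n(1-p̂) = 37 ≥ 10 ✓

The sample is large enough, so use a z-interval (normal approximation) for the proportion.

For 95% confidence, z* = 1.96 (from standard normal table)

Standard error: SE = √(p̂(1-p̂)/n) = √(0.691667×0.308333/120) = 0.04215684

Margin of error: E = z* × SE = 1.96 × 0.04215684 = 0.082627

Z-interval: p̂ ± E = 0.691667 ± 0.082627 = (0.609039, 0.774294)

Rounded to 4 decimal places:

(0.6090, 0.7743)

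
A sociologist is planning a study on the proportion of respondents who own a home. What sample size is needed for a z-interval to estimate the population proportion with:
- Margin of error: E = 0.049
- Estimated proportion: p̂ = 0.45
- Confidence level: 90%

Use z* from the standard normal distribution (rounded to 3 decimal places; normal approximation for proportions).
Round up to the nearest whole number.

Using z* for proportion z-interval (normal approximation).

For 90% confidence, z* = 1.645 (from standard normal table)

Sample size formula for proportion z-interval: n = z*²p̂(1-p̂)/E²

n = 1.645² × 0.45 × 0.55 / 0.049²
  = 2.706025 × 0.2475 / 0.002401
  = 278.9426

Round up to the nearest whole number: n = 279

279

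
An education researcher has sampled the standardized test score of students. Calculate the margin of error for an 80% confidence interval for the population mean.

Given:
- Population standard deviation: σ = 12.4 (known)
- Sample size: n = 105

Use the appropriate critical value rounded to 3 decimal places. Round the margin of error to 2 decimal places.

The population standard deviation σ is known, so use the z-interval margin of error formula.

For 80% confidence, z* = 1.282 (from standard normal table)

Margin of error formula for z-interval: E = z* × σ/√n

E = 1.282 × 12.4/√105
  = 1.282 × 1.210116
  = 1.5514

Rounded to 2 decimal places:

1.55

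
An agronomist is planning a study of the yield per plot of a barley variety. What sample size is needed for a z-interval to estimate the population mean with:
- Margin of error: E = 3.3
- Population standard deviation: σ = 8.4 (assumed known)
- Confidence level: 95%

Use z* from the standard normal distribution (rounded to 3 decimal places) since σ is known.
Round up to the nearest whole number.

Using z* since population σ is known (z-interval formula).

For 95% confidence, z* = 1.96 (from standard normal table)

Sample size formula for z-interval: n = (z*σ/E)²

n = (1.96 × 8.4 / 3.3)²
  = (4.989091)²
  = 24.8910

Round up to the nearest whole number: n = 25

25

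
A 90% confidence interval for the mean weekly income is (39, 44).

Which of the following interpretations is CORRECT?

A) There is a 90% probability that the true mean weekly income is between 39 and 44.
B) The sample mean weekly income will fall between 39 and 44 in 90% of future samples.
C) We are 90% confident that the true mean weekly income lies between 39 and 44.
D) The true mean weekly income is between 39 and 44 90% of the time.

A confidence interval represents our confidence in the procedure, not a probability statement about the parameter.

Key concept: If we repeated this sampling process many times and computed a 90% CI each time, about 90% of those intervals would contain the true population parameter.

For this specific interval (39, 44):
- Midpoint (point estimate): 41.5
- Margin of error: 2.5

The correct interpretation is the one stating confidence that the true parameter lies in the interval — option C.

C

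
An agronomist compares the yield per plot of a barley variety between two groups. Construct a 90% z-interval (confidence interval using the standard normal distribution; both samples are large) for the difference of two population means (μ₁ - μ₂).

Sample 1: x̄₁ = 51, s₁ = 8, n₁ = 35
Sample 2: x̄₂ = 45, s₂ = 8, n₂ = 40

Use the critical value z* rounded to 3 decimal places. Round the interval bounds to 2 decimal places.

Both samples are large (n₁ = 35 ≥ 30, n₂ = 40 ≥ 30), so a z-interval for the difference of means applies.

Point estimate: x̄₁ - x̄₂ = 51 - 45 = 6

Standard error: SE = √(s₁²/n₁ + s₂²/n₂)
= √(8²/35 + 8²/40)
= √(1.828571 + 1.600000)
= 1.851640

For 90% confidence, z* = 1.645 (from standard normal table)
Margin of error: E = z* × SE = 1.645 × 1.851640 = 3.0459

Z-interval: (x̄₁ - x̄₂) ± E = 6 ± 3.0459 = (2.9541, 9.0459)

Rounded to 2 decimal places:

(2.95, 9.05)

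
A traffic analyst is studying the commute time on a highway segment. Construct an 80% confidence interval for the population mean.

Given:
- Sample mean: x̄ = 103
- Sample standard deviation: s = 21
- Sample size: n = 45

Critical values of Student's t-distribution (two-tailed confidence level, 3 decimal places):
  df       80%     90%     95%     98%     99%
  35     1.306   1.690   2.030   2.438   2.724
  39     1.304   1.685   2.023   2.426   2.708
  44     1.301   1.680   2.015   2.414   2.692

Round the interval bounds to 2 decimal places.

The population standard deviation σ is unknown (only the sample standard deviation s is given), so use a t-interval with df = n - 1 = 45 - 1 = 44.

For 80% confidence with df = 44, t* = 1.301 (from t-table)

Standard error: SE = s/√n = 21/√45 = 3.130495

Margin of error: E = t* × SE = 1.301 × 3.130495 = 4.0728

T-interval: x̄ ± E = 103 ± 4.0728 = (98.9272, 107.0728)

Rounded to 2 decimal places:

(98.93, 107.07)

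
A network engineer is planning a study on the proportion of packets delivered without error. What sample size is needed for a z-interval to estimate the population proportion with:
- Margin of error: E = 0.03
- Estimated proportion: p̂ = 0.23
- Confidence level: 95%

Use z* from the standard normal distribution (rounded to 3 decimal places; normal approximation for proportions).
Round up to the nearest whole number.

Using z* for proportion z-interval (normal approximation).

For 95% confidence, z* = 1.96 (from standard normal table)

Sample size formula for proportion z-interval: n = z*²p̂(1-p̂)/E²

n = 1.96² × 0.23 × 0.77 / 0.03²
  = 3.8416 × 0.1771 / 0.0009
  = 755.9415

Round up to the nearest whole number: n = 756

756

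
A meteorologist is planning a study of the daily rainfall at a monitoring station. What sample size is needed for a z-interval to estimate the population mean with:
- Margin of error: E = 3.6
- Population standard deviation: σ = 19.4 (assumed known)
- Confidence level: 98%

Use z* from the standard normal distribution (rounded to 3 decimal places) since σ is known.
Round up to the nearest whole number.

Using z* since population σ is known (z-interval formula).

For 98% confidence, z* = 2.326 (from standard normal table)

Sample size formula for z-interval: n = (z*σ/E)²

n = (2.326 × 19.4 / 3.6)²
  = (12.534556)²
  = 157.1151

Round up to the nearest whole number: n = 158

158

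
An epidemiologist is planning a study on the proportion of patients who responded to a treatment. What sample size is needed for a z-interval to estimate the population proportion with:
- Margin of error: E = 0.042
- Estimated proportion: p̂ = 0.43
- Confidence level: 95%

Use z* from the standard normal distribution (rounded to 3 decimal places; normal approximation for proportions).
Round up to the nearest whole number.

Using z* for proportion z-interval (normal approximation).

For 95% confidence, z* = 1.96 (from standard normal table)

Sample size formula for proportion z-interval: n = z*²p̂(1-p̂)/E²

n = 1.96² × 0.43 × 0.57 / 0.042²
  = 3.8416 × 0.2451 / 0.001764
  = 533.7733

Round up to the nearest whole number: n = 534

534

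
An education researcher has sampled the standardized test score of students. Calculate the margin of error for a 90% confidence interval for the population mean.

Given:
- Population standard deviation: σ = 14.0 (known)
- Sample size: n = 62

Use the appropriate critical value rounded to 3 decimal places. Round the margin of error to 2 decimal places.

The population standard deviation σ is known, so use the z-interval margin of error formula.

For 90% confidence, z* = 1.645 (from standard normal table)

Margin of error formula for z-interval: E = z* × σ/√n

E = 1.645 × 14.0/√62
  = 1.645 × 1.778002
  = 2.9248

Rounded to 2 decimal places:

2.92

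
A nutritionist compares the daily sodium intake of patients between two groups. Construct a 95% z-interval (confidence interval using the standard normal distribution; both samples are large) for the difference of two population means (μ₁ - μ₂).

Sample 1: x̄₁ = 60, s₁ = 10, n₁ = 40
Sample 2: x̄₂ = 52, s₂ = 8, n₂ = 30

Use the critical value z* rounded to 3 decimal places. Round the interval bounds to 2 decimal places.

Both samples are large (n₁ = 40 ≥ 30, n₂ = 30 ≥ 30), so a z-interval for the difference of means applies.

Point estimate: x̄₁ - x̄₂ = 60 - 52 = 8

Standard error: SE = √(s₁²/n₁ + s₂²/n₂)
= √(10²/40 + 8²/30)
= √(2.500000 + 2.133333)
= 2.152518

For 95% confidence, z* = 1.96 (from standard normal table)
Margin of error: E = z* × SE = 1.96 × 2.152518 = 4.2189

Z-interval: (x̄₁ - x̄₂) ± E = 8 ± 4.2189 = (3.7811, 12.2189)

Rounded to 2 decimal places:

(3.78, 12.22)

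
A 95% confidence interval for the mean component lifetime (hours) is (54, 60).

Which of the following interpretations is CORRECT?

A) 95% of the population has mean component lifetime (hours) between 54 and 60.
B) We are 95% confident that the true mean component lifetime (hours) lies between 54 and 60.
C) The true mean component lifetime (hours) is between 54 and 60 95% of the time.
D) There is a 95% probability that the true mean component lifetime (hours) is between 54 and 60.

A confidence interval represents our confidence in the procedure, not a probability statement about the parameter.

Key concept: If we repeated this sampling process many times and computed a 95% CI each time, about 95% of those intervals would contain the true population parameter.

For this specific interval (54, 60):
- Midpoint (point estimate): 57
- Margin of error: 3

The correct interpretation is the one stating confidence that the true parameter lies in the interval — option B.

B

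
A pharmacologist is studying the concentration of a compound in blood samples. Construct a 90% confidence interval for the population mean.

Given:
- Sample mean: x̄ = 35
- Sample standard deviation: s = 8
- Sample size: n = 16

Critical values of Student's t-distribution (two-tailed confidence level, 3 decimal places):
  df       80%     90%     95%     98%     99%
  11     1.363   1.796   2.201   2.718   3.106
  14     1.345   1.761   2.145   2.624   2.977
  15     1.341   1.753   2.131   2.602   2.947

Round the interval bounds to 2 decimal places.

The population standard deviation σ is unknown (only the sample standard deviation s is given), so use a t-interval with df = n - 1 = 16 - 1 = 15.

For 90% confidence with df = 15, t* = 1.753 (from t-table)

Standard error: SE = s/√n = 8/√16 = 2.000000

Margin of error: E = t* × SE = 1.753 × 2.000000 = 3.5060

T-interval: x̄ ± E = 35 ± 3.5060 = (31.4940, 38.5060)

Rounded to 2 decimal places:

(31.49, 38.51)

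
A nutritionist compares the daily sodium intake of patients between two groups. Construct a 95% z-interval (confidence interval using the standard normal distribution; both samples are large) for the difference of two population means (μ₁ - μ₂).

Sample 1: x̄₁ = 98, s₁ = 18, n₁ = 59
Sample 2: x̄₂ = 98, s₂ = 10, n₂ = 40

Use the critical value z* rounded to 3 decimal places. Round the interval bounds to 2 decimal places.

Both samples are large (n₁ = 59 ≥ 30, n₂ = 40 ≥ 30), so a z-interval for the difference of means applies.

Point estimate: x̄₁ - x̄₂ = 98 - 98 = 0

Standard error: SE = √(s₁²/n₁ + s₂²/n₂)
= √(18²/59 + 10²/40)
= √(5.491525 + 2.500000)
= 2.826929

For 95% confidence, z* = 1.96 (from standard normal table)
Margin of error: E = z* × SE = 1.96 × 2.826929 = 5.5408

Z-interval: (x̄₁ - x̄₂) ± E = 0 ± 5.5408 = (-5.5408, 5.5408)

Rounded to 2 decimal places:

(-5.54, 5.54)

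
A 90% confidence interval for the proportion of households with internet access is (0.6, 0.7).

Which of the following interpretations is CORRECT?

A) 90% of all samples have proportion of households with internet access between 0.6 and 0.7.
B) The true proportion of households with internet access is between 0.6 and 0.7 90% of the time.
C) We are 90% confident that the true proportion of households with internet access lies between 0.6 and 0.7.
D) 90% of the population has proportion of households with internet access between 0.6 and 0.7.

A confidence interval represents our confidence in the procedure, not a probability statement about the parameter.

Key concept: If we repeated this sampling process many times and computed a 90% CI each time, about 90% of those intervals would contain the true population parameter.

For this specific interval (0.6, 0.7):
- Midpoint (point estimate): 0.65
- Margin of error: 0.05

The correct interpretation is the one stating confidence that the true parameter lies in the interval — option C.

C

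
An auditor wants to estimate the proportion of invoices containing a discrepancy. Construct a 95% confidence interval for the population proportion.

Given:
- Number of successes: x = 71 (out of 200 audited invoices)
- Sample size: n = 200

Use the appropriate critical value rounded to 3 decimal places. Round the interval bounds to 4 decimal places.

Sample proportion: p̂ = 71/200 = 0.355000

Check conditions for normal approximation:
  np̂ = 71 ≥ 10 ✓
  n(1-p̂) = 129 ≥ 10 ✓

The sample is large enough, so use a z-interval (normal approximation) for the proportion.

For 95% confidence, z* = 1.96 (from standard normal table)

Standard error: SE = √(p̂(1-p̂)/n) = √(0.355000×0.645000/200) = 0.03383600

Margin of error: E = z* × SE = 1.96 × 0.03383600 = 0.066319

Z-interval: p̂ ± E = 0.355000 ± 0.066319 = (0.288681, 0.421319)

Rounded to 4 decimal places:

(0.2887, 0.4213)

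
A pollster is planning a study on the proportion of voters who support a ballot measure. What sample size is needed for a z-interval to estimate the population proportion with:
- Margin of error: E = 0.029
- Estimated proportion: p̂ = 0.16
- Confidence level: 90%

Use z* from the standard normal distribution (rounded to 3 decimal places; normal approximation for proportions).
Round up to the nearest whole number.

Using z* for proportion z-interval (normal approximation).

For 90% confidence, z* = 1.645 (from standard normal table)

Sample size formula for proportion z-interval: n = z*²p̂(1-p̂)/E²

n = 1.645² × 0.16 × 0.84 / 0.029²
  = 2.706025 × 0.1344 / 0.000841
  = 432.4492

Round up to the nearest whole number: n = 433

433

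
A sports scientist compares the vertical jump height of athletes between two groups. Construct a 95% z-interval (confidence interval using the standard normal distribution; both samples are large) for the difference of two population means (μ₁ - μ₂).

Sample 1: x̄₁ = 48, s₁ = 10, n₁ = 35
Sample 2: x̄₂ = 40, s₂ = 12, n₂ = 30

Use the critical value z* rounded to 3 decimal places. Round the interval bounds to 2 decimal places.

Both samples are large (n₁ = 35 ≥ 30, n₂ = 30 ≥ 30), so a z-interval for the difference of means applies.

Point estimate: x̄₁ - x̄₂ = 48 - 40 = 8

Standard error: SE = √(s₁²/n₁ + s₂²/n₂)
= √(10²/35 + 12²/30)
= √(2.857143 + 4.800000)
= 2.767154

For 95% confidence, z* = 1.96 (from standard normal table)
Margin of error: E = z* × SE = 1.96 × 2.767154 = 5.4236

Z-interval: (x̄₁ - x̄₂) ± E = 8 ± 5.4236 = (2.5764, 13.4236)

Rounded to 2 decimal places:

(2.58, 13.42)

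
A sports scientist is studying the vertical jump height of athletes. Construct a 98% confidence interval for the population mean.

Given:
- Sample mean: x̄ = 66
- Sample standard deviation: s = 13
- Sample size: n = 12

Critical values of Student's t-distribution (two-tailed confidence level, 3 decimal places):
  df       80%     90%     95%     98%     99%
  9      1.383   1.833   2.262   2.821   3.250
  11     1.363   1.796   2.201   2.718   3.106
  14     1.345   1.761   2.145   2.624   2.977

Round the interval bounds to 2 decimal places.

The population standard deviation σ is unknown (only the sample standard deviation s is given), so use a t-interval with df = n - 1 = 12 - 1 = 11.

For 98% confidence with df = 11, t* = 2.718 (from t-table)

Standard error: SE = s/√n = 13/√12 = 3.752777

Margin of error: E = t* × SE = 2.718 × 3.752777 = 10.2000

T-interval: x̄ ± E = 66 ± 10.2000 = (55.8000, 76.2000)

Rounded to 2 decimal places:

(55.80, 76.20)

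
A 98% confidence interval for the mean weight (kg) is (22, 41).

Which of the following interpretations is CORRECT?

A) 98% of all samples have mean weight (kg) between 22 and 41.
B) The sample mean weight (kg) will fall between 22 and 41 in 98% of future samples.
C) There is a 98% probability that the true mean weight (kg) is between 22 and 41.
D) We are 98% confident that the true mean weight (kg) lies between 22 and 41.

A confidence interval represents our confidence in the procedure, not a probability statement about the parameter.

Key concept: If we repeated this sampling process many times and computed a 98% CI each time, about 98% of those intervals would contain the true population parameter.

For this specific interval (22, 41):
- Midpoint (point estimate): 31.5
- Margin of error: 9.5

The correct interpretation is the one stating confidence that the true parameter lies in the interval — option D.

D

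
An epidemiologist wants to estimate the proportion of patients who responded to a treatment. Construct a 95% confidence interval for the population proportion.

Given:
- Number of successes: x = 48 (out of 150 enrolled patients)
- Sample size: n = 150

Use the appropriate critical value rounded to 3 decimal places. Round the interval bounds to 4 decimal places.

Sample proportion: p̂ = 48/150 = 0.320000

Check conditions for normal approximation:
  np̂ = 48 ≥ 10 ✓
  n(1-p̂) = 102 ≥ 10 ✓

The sample is large enough, so use a z-interval (normal approximation) for the proportion.

For 95% confidence, z* = 1.96 (from standard normal table)

Standard error: SE = √(p̂(1-p̂)/n) = √(0.320000×0.680000/150) = 0.03808762

Margin of error: E = z* × SE = 1.96 × 0.03808762 = 0.074652

Z-interval: p̂ ± E = 0.320000 ± 0.074652 = (0.245348, 0.394652)

Rounded to 4 decimal places:

(0.2453, 0.3947)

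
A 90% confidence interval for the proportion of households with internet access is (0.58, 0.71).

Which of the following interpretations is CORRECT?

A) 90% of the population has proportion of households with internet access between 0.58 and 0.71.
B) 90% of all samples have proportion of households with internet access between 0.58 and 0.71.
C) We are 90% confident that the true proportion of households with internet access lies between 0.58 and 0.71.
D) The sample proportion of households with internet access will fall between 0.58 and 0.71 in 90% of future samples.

A confidence interval represents our confidence in the procedure, not a probability statement about the parameter.

Key concept: If we repeated this sampling process many times and computed a 90% CI each time, about 90% of those intervals would contain the true population parameter.

For this specific interval (0.58, 0.71):
- Midpoint (point estimate): 0.645
- Margin of error: 0.065

The correct interpretation is the one stating confidence that the true parameter lies in the interval — option C.

C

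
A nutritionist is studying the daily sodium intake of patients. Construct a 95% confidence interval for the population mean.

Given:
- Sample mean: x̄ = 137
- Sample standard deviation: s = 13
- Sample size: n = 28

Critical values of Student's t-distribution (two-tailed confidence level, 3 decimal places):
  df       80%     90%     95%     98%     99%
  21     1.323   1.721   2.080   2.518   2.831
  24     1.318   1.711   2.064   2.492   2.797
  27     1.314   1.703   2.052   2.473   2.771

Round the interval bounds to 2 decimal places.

The population standard deviation σ is unknown (only the sample standard deviation s is given), so use a t-interval with df = n - 1 = 28 - 1 = 27.

For 95% confidence with df = 27, t* = 2.052 (from t-table)

Standard error: SE = s/√n = 13/√28 = 2.456769

Margin of error: E = t* × SE = 2.052 × 2.456769 = 5.0413

T-interval: x̄ ± E = 137 ± 5.0413 = (131.9587, 142.0413)

Rounded to 2 decimal places:

(131.96, 142.04)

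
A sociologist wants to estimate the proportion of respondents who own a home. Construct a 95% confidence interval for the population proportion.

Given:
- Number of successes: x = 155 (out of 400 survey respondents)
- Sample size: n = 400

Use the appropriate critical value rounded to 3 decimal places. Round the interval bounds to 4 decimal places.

Sample proportion: p̂ = 155/400 = 0.387500

Check conditions for normal approximation:
  np̂ = 155 ≥ 10 ✓
  n(1-p̂) = 245 ≥ 10 ✓

The sample is large enough, so use a z-interval (normal approximation) for the proportion.

For 95% confidence, z* = 1.96 (from standard normal table)

Standard error: SE = √(p̂(1-p̂)/n) = √(0.387500×0.612500/400) = 0.02435897

Margin of error: E = z* × SE = 1.96 × 0.02435897 = 0.047744

Z-interval: p̂ ± E = 0.387500 ± 0.047744 = (0.339756, 0.435244)

Rounded to 4 decimal places:

(0.3398, 0.4352)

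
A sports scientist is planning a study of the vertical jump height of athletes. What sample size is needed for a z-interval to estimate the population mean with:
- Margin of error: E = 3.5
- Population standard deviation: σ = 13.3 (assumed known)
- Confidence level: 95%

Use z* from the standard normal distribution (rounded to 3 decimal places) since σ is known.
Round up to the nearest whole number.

Using z* since population σ is known (z-interval formula).

For 95% confidence, z* = 1.96 (from standard normal table)

Sample size formula for z-interval: n = (z*σ/E)²

n = (1.96 × 13.3 / 3.5)²
  = (7.448000)²
  = 55.4727

Round up to the nearest whole number: n = 56

56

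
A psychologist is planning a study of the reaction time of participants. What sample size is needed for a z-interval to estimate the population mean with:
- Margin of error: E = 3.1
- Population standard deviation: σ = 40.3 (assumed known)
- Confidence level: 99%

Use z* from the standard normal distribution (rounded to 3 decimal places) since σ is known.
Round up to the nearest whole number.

Using z* since population σ is known (z-interval formula).

For 99% confidence, z* = 2.576 (from standard normal table)

Sample size formula for z-interval: n = (z*σ/E)²

n = (2.576 × 40.3 / 3.1)²
  = (33.488000)²
  = 1121.4461

Round up to the nearest whole number: n = 1122

1122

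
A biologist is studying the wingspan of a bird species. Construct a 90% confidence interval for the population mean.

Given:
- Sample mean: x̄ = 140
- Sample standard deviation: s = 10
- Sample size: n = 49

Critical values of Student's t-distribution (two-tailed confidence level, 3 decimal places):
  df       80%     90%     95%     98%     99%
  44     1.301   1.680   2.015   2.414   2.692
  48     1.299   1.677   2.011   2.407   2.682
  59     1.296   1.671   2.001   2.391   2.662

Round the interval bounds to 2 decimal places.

The population standard deviation σ is unknown (only the sample standard deviation s is given), so use a t-interval with df = n - 1 = 49 - 1 = 48.

For 90% confidence with df = 48, t* = 1.677 (from t-table)

Standard error: SE = s/√n = 10/√49 = 1.428571

Margin of error: E = t* × SE = 1.677 × 1.428571 = 2.3957

T-interval: x̄ ± E = 140 ± 2.3957 = (137.6043, 142.3957)

Rounded to 2 decimal places:

(137.60, 142.40)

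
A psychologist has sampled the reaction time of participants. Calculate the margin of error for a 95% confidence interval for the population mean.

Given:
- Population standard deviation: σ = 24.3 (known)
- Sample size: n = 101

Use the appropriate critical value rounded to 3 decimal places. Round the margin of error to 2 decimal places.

The population standard deviation σ is known, so use the z-interval margin of error formula.

For 95% confidence, z* = 1.96 (from standard normal table)

Margin of error formula for z-interval: E = z* × σ/√n

E = 1.96 × 24.3/√101
  = 1.96 × 2.417940
  = 4.7392

Rounded to 2 decimal places:

4.74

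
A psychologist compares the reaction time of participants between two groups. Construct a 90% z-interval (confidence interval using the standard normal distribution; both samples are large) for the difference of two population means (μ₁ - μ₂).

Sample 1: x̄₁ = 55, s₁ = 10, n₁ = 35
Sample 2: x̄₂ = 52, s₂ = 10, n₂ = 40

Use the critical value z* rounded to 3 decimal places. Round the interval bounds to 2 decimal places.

Both samples are large (n₁ = 35 ≥ 30, n₂ = 40 ≥ 30), so a z-interval for the difference of means applies.

Point estimate: x̄₁ - x̄₂ = 55 - 52 = 3

Standard error: SE = √(s₁²/n₁ + s₂²/n₂)
= √(10²/35 + 10²/40)
= √(2.857143 + 2.500000)
= 2.314550

For 90% confidence, z* = 1.645 (from standard normal table)
Margin of error: E = z* × SE = 1.645 × 2.314550 = 3.8074

Z-interval: (x̄₁ - x̄₂) ± E = 3 ± 3.8074 = (-0.8074, 6.8074)

Rounded to 2 decimal places:

(-0.81, 6.81)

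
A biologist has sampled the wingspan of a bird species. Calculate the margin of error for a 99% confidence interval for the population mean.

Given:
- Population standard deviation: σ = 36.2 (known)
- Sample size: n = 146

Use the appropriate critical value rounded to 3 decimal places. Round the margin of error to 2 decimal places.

The population standard deviation σ is known, so use the z-interval margin of error formula.

For 99% confidence, z* = 2.576 (from standard normal table)

Margin of error formula for z-interval: E = z* × σ/√n

E = 2.576 × 36.2/√146
  = 2.576 × 2.995933
  = 7.7175

Rounded to 2 decimal places:

7.72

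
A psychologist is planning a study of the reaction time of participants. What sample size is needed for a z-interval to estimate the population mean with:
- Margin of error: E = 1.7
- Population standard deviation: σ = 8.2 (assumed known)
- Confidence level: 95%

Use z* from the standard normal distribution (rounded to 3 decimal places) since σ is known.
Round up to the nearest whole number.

Using z* since population σ is known (z-interval formula).

For 95% confidence, z* = 1.96 (from standard normal table)

Sample size formula for z-interval: n = (z*σ/E)²

n = (1.96 × 8.2 / 1.7)²
  = (9.454118)²
  = 89.3803

Round up to the nearest whole number: n = 90

90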